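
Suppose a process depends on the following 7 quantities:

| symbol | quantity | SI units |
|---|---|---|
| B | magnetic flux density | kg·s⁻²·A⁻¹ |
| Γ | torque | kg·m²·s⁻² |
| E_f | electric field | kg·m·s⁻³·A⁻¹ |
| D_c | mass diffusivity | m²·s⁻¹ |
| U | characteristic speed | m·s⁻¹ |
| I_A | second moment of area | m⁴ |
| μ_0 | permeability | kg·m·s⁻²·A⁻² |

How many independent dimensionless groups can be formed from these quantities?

There are 7 variables and 4 base dimensions (M, L, T, I).
The dimension matrix has rank 4.
Independent dimensionless groups: 7 − 4 = 3.

3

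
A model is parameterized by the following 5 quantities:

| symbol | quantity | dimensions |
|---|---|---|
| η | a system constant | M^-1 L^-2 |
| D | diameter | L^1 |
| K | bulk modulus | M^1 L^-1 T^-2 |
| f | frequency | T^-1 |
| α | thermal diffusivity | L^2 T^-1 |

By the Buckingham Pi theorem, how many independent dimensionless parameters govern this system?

There are 5 variables and 3 base dimensions (M, L, T).
The dimension matrix has rank 3.
Independent dimensionless groups: 5 − 3 = 2.

2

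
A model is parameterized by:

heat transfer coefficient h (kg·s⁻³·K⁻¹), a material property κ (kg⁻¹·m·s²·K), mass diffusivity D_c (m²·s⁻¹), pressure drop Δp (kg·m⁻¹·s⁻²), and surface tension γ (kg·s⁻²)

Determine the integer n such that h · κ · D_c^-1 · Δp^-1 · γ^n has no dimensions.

1

Balance the M exponent: (1)·n from γ, plus (1) + (-1) − (0) − (1) = -1 from the rest, must sum to zero.
n − 1 = 0, so n = 1.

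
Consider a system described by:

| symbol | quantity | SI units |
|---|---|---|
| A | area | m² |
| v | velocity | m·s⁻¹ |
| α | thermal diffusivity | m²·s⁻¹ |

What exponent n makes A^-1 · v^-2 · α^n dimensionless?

Balance the L exponent: (2)·n from α, plus −(2) − 2·(1) = -4 from the rest, must sum to zero.
2n − 4 = 0, so n = 2.

2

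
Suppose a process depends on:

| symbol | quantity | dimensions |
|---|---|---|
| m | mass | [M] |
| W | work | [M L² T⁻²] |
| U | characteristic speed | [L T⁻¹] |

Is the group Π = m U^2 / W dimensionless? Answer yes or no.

Sum the exponent of each base dimension across the product:
  M: [m]_M − [W]_M + 2·[U]_M = (1) − (1) + 2·(0) = 0
  L: [m]_L − [W]_L + 2·[U]_L = (0) − (2) + 2·(1) = 0
  T: [m]_T − [W]_T + 2·[U]_T = (0) − (-2) + 2·(-1) = 0
  Θ: [m]_Θ − [W]_Θ + 2·[U]_Θ = (0) − (0) + 2·(0) = 0
All base exponents vanish — dimensionless.

yes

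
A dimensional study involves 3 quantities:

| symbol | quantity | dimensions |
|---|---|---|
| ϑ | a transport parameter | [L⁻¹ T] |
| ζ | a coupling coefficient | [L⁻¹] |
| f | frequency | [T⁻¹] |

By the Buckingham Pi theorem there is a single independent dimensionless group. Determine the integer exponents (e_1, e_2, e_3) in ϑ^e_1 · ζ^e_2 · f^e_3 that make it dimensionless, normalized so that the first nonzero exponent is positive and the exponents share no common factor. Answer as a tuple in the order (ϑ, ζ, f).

L: e_1·(-1) + e_2·(-1) + e_3·(0) = 0
T: e_1·(1) + e_2·(0) + e_3·(-1) = 0
Solving this homogeneous linear system for the smallest-integer solution (first nonzero entry positive) gives (1, -1, 1).

(1, -1, 1)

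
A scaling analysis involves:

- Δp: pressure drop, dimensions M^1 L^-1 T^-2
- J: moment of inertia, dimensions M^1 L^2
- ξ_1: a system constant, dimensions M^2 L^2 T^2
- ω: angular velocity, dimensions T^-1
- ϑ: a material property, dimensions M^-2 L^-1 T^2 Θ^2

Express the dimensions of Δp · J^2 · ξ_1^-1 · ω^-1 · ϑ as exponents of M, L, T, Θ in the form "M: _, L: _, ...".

M: -1, L: 0, T: -1, Θ: 2

Collect each base-dimension exponent across the product:
  M: (1) + 2·(1) − (2) − (0) + (-2) = -1
  L: (-1) + 2·(2) − (2) − (0) + (-1) = 0
  T: (-2) + 2·(0) − (2) − (-1) + (2) = -1
  Θ: (0) + 2·(0) − (0) − (0) + (2) = 2
So the dimensions are [M⁻¹ T⁻¹ Θ²].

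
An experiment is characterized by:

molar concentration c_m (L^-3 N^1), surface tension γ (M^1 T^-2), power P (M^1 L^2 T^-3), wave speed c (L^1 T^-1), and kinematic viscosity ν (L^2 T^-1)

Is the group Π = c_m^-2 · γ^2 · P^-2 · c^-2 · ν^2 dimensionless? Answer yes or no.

Sum the exponent of each base dimension across the product:
  M: −2·[c_m]_M + 2·[γ]_M − 2·[P]_M − 2·[c]_M + 2·[ν]_M = −2·(0) + 2·(1) − 2·(1) − 2·(0) + 2·(0) = 0
  L: −2·[c_m]_L + 2·[γ]_L − 2·[P]_L − 2·[c]_L + 2·[ν]_L = −2·(-3) + 2·(0) − 2·(2) − 2·(1) + 2·(2) = 4
  T: −2·[c_m]_T + 2·[γ]_T − 2·[P]_T − 2·[c]_T + 2·[ν]_T = −2·(0) + 2·(-2) − 2·(-3) − 2·(-1) + 2·(-1) = 2
  N: −2·[c_m]_N + 2·[γ]_N − 2·[P]_N − 2·[c]_N + 2·[ν]_N = −2·(1) + 2·(0) − 2·(0) − 2·(0) + 2·(0) = -2
Net dimensions [L⁴ T² N⁻²] ≠ [1] — not dimensionless.

no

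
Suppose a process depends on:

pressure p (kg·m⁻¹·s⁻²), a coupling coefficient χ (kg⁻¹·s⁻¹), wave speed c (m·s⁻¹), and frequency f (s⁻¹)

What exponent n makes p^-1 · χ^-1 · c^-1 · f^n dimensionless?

4

Balance the T exponent: (-1)·n from f, plus −(-2) − (-1) − (-1) = 4 from the rest, must sum to zero.
−n + 4 = 0, so n = 4.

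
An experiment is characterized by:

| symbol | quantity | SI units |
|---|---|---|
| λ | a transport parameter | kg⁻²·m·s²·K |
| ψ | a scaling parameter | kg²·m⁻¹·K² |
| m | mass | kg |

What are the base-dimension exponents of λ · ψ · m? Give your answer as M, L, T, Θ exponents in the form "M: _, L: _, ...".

M: 1, L: 0, T: 2, Θ: 3

Collect each base-dimension exponent across the product:
  M: (-2) + (2) + (1) = 1
  L: (1) + (-1) + (0) = 0
  T: (2) + (0) + (0) = 2
  Θ: (1) + (2) + (0) = 3
So the dimensions are [M T² Θ³].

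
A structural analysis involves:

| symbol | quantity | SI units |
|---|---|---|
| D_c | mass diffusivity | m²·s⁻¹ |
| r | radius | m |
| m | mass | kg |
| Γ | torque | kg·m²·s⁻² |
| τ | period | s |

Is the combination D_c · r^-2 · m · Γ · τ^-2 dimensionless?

Sum the exponent of each base dimension across the product:
  M: [D_c]_M − 2·[r]_M + [m]_M + [Γ]_M − 2·[τ]_M = (0) − 2·(0) + (1) + (1) − 2·(0) = 2
  L: [D_c]_L − 2·[r]_L + [m]_L + [Γ]_L − 2·[τ]_L = (2) − 2·(1) + (0) + (2) − 2·(0) = 2
  T: [D_c]_T − 2·[r]_T + [m]_T + [Γ]_T − 2·[τ]_T = (-1) − 2·(0) + (0) + (-2) − 2·(1) = -5
Net dimensions [M² L² T⁻⁵] ≠ [1] — not dimensionless.

no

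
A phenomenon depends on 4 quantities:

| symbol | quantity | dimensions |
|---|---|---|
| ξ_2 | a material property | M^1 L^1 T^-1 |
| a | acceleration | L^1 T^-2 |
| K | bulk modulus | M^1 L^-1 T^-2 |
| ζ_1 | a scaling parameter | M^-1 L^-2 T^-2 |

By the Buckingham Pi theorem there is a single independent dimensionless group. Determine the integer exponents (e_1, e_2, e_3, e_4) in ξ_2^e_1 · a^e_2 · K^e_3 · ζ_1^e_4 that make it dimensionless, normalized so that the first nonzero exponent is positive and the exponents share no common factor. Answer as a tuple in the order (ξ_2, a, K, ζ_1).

M: e_1·(1) + e_2·(0) + e_3·(1) + e_4·(-1) = 0
L: e_1·(1) + e_2·(1) + e_3·(-1) + e_4·(-2) = 0
T: e_1·(-1) + e_2·(-2) + e_3·(-2) + e_4·(-2) = 0
Solving this homogeneous linear system for the smallest-integer solution (first nonzero entry positive) gives (2, -1, -1, 1).

(2, -1, -1, 1)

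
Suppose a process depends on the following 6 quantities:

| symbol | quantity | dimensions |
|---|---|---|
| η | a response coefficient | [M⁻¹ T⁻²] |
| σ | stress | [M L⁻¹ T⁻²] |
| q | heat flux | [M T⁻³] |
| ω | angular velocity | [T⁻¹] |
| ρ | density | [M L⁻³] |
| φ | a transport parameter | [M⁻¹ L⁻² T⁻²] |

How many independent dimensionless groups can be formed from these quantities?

3

There are 6 variables and 3 base dimensions (M, L, T).
The dimension matrix has rank 3.
Independent dimensionless groups: 6 − 3 = 3.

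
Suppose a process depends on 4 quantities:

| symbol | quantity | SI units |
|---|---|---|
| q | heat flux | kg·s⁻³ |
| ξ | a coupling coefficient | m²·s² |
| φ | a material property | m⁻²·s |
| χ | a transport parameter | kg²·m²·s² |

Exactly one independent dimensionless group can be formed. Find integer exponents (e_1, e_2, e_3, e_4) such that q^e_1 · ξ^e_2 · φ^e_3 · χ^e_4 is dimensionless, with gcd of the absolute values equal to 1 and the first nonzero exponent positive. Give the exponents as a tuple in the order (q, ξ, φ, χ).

(2, 3, 2, -1)

M: e_1·(1) + e_2·(0) + e_3·(0) + e_4·(2) = 0
L: e_1·(0) + e_2·(2) + e_3·(-2) + e_4·(2) = 0
T: e_1·(-3) + e_2·(2) + e_3·(1) + e_4·(2) = 0
Solving this homogeneous linear system for the smallest-integer solution (first nonzero entry positive) gives (2, 3, 2, -1).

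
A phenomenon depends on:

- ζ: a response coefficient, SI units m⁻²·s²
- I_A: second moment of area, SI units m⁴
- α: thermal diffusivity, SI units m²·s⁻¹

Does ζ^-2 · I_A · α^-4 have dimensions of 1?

yes

Sum the exponent of each base dimension across the product:
  L: −2·[ζ]_L + [I_A]_L − 4·[α]_L = −2·(-2) + (4) − 4·(2) = 0
  T: −2·[ζ]_T + [I_A]_T − 4·[α]_T = −2·(2) + (0) − 4·(-1) = 0
All base exponents vanish — dimensionless.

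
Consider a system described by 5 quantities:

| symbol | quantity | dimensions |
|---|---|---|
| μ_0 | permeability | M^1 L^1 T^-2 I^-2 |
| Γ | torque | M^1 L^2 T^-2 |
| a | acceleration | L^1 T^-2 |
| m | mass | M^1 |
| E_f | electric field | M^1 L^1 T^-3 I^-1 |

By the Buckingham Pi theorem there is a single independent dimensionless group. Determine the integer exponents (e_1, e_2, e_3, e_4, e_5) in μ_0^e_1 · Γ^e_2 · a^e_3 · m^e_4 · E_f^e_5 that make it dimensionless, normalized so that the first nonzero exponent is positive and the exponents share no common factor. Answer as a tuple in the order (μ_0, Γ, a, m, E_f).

(1, -1, 3, 2, -2)

M: e_1·(1) + e_2·(1) + e_3·(0) + e_4·(1) + e_5·(1) = 0
L: e_1·(1) + e_2·(2) + e_3·(1) + e_4·(0) + e_5·(1) = 0
T: e_1·(-2) + e_2·(-2) + e_3·(-2) + e_4·(0) + e_5·(-3) = 0
I: e_1·(-2) + e_2·(0) + e_3·(0) + e_4·(0) + e_5·(-1) = 0
Solving this homogeneous linear system for the smallest-integer solution (first nonzero entry positive) gives (1, -1, 3, 2, -2).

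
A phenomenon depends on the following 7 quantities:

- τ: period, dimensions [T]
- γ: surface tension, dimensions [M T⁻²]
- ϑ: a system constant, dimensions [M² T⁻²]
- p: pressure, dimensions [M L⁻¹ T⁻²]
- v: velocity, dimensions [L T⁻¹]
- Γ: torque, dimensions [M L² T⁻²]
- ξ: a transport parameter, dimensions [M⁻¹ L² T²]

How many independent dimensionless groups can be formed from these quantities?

There are 7 variables and 3 base dimensions (M, L, T).
The dimension matrix has rank 3.
Independent dimensionless groups: 7 − 3 = 4.

4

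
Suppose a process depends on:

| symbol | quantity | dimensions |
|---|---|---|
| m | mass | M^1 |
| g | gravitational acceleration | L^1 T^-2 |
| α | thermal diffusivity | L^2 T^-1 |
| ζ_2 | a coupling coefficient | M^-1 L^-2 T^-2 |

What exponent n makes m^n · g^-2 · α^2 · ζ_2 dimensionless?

Balance the M exponent: (1)·n from m, plus −2·(0) + 2·(0) + (-1) = -1 from the rest, must sum to zero.
n − 1 = 0, so n = 1.

1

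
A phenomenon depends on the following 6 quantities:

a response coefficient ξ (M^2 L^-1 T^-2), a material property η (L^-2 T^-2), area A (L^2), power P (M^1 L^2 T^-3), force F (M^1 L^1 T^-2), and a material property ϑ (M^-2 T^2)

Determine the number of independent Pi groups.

3

There are 6 variables and 3 base dimensions (M, L, T).
The dimension matrix has rank 3.
Independent dimensionless groups: 6 − 3 = 3.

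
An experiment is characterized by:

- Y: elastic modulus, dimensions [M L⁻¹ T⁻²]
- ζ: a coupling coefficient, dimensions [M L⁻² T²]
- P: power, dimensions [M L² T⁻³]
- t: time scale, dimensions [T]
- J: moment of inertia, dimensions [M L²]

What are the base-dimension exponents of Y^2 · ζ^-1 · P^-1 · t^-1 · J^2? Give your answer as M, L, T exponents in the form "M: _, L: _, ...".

Collect each base-dimension exponent across the product:
  M: 2·(1) − (1) − (1) − (0) + 2·(1) = 2
  L: 2·(-1) − (-2) − (2) − (0) + 2·(2) = 2
  T: 2·(-2) − (2) − (-3) − (1) + 2·(0) = -4
So the dimensions are [M² L² T⁻⁴].

M: 2, L: 2, T: -4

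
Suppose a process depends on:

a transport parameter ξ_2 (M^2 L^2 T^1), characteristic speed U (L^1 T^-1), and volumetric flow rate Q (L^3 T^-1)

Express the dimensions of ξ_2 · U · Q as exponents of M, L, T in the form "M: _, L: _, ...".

Collect each base-dimension exponent across the product:
  M: (2) + (0) + (0) = 2
  L: (2) + (1) + (3) = 6
  T: (1) + (-1) + (-1) = -1
So the dimensions are [M² L⁶ T⁻¹].

M: 2, L: 6, T: -1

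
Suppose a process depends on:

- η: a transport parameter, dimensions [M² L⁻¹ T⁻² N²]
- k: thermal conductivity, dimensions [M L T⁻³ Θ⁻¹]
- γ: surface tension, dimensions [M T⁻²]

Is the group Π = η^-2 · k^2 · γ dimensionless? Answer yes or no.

Sum the exponent of each base dimension across the product:
  M: −2·[η]_M + 2·[k]_M + [γ]_M = −2·(2) + 2·(1) + (1) = -1
  L: −2·[η]_L + 2·[k]_L + [γ]_L = −2·(-1) + 2·(1) + (0) = 4
  T: −2·[η]_T + 2·[k]_T + [γ]_T = −2·(-2) + 2·(-3) + (-2) = -4
  Θ: −2·[η]_Θ + 2·[k]_Θ + [γ]_Θ = −2·(0) + 2·(-1) + (0) = -2
  N: −2·[η]_N + 2·[k]_N + [γ]_N = −2·(2) + 2·(0) + (0) = -4
Net dimensions [M⁻¹ L⁴ T⁻⁴ Θ⁻² N⁻⁴] ≠ [1] — not dimensionless.

no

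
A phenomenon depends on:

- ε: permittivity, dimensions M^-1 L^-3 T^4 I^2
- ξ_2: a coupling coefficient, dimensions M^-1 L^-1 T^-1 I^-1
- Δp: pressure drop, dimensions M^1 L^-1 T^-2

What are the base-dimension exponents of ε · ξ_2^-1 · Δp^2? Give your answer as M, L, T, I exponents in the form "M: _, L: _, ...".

Collect each base-dimension exponent across the product:
  M: (-1) − (-1) + 2·(1) = 2
  L: (-3) − (-1) + 2·(-1) = -4
  T: (4) − (-1) + 2·(-2) = 1
  I: (2) − (-1) + 2·(0) = 3
So the dimensions are [M² L⁻⁴ T I³].

M: 2, L: -4, T: 1, I: 3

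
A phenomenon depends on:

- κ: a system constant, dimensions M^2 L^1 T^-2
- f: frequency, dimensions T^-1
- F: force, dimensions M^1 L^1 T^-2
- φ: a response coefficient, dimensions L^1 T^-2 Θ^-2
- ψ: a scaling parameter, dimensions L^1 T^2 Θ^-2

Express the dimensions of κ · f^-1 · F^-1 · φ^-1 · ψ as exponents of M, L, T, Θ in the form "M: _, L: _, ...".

M: 1, L: 0, T: 5, Θ: 0

Collect each base-dimension exponent across the product:
  M: (2) − (0) − (1) − (0) + (0) = 1
  L: (1) − (0) − (1) − (1) + (1) = 0
  T: (-2) − (-1) − (-2) − (-2) + (2) = 5
  Θ: (0) − (0) − (0) − (-2) + (-2) = 0
So the dimensions are [M T⁵].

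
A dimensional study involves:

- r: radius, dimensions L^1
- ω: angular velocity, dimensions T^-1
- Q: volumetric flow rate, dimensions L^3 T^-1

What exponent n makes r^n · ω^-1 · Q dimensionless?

Balance the L exponent: (1)·n from r, plus −(0) + (3) = 3 from the rest, must sum to zero.
n + 3 = 0, so n = -3.

-3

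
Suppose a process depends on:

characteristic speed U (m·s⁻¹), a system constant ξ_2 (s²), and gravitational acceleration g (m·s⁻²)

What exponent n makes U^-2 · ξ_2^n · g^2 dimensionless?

Balance the T exponent: (2)·n from ξ_2, plus −2·(-1) + 2·(-2) = -2 from the rest, must sum to zero.
2n − 2 = 0, so n = 1.

1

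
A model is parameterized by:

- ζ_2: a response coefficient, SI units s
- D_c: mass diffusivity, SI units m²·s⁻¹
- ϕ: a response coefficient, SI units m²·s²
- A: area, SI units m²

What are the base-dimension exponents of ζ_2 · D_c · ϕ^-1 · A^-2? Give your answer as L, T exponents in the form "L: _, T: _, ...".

L: -4, T: -2

Collect each base-dimension exponent across the product:
  L: (0) + (2) − (2) − 2·(2) = -4
  T: (1) + (-1) − (2) − 2·(0) = -2
So the dimensions are [L⁻⁴ T⁻²].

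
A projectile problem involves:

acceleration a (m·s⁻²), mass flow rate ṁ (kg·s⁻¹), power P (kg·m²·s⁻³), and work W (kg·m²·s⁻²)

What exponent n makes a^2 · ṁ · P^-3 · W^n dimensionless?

2

Balance the M exponent: (1)·n from W, plus 2·(0) + (1) − 3·(1) = -2 from the rest, must sum to zero.
n − 2 = 0, so n = 2.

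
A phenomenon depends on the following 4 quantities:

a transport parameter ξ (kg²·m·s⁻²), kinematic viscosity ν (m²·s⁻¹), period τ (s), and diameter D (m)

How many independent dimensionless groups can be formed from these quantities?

There are 4 variables and 3 base dimensions (M, L, T).
The dimension matrix has rank 3.
Independent dimensionless groups: 4 − 3 = 1.

1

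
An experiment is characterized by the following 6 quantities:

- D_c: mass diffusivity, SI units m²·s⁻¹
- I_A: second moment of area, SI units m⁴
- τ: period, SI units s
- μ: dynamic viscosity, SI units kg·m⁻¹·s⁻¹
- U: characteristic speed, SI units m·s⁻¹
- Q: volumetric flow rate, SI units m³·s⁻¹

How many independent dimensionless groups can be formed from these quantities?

3

There are 6 variables and 3 base dimensions (M, L, T).
The dimension matrix has rank 3.
Independent dimensionless groups: 6 − 3 = 3.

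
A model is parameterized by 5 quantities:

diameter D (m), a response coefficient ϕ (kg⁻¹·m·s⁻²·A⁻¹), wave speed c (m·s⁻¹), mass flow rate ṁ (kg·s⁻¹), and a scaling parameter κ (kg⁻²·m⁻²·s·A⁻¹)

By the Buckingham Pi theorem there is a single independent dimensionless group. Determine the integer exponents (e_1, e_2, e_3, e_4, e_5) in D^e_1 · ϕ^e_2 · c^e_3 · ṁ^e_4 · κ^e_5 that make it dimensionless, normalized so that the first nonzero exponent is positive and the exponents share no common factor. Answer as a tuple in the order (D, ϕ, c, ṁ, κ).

M: e_1·(0) + e_2·(-1) + e_3·(0) + e_4·(1) + e_5·(-2) = 0
L: e_1·(1) + e_2·(1) + e_3·(1) + e_4·(0) + e_5·(-2) = 0
T: e_1·(0) + e_2·(-2) + e_3·(-1) + e_4·(-1) + e_5·(1) = 0
I: e_1·(0) + e_2·(-1) + e_3·(0) + e_4·(0) + e_5·(-1) = 0
Solving this homogeneous linear system for the smallest-integer solution (first nonzero entry positive) gives (1, -1, 2, 1, 1).

(1, -1, 2, 1, 1)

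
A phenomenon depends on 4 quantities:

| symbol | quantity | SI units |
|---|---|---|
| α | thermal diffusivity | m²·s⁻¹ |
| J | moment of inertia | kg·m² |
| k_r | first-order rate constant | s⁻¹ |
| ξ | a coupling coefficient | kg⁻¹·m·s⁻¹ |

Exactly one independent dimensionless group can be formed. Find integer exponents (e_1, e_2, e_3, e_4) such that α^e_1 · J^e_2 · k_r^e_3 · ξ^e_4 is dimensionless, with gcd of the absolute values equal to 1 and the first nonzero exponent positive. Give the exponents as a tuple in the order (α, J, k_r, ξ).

(3, -2, -1, -2)

M: e_1·(0) + e_2·(1) + e_3·(0) + e_4·(-1) = 0
L: e_1·(2) + e_2·(2) + e_3·(0) + e_4·(1) = 0
T: e_1·(-1) + e_2·(0) + e_3·(-1) + e_4·(-1) = 0
Solving this homogeneous linear system for the smallest-integer solution (first nonzero entry positive) gives (3, -2, -1, -2).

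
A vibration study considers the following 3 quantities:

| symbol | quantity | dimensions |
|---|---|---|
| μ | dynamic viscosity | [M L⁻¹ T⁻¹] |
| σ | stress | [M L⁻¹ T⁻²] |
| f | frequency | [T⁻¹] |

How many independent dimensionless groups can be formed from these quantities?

1

There are 3 variables and 3 base dimensions (M, L, T).
The dimension matrix has rank 2 (less than 3: the dimension vectors are linearly dependent).
Independent dimensionless groups: 3 − 2 = 1.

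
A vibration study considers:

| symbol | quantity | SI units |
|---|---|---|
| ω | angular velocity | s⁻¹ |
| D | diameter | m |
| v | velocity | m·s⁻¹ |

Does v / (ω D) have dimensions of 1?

Sum the exponent of each base dimension across the product:
  L: −[ω]_L − [D]_L + [v]_L = −(0) − (1) + (1) = 0
  T: −[ω]_T − [D]_T + [v]_T = −(-1) − (0) + (-1) = 0
All base exponents vanish — dimensionless.

yes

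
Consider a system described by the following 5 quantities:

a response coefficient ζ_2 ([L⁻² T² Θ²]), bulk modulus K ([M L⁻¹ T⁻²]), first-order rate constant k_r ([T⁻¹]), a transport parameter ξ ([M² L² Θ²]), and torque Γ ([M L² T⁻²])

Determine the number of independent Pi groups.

There are 5 variables and 4 base dimensions (M, L, T, Θ).
The dimension matrix has rank 4.
Independent dimensionless groups: 5 − 4 = 1.

1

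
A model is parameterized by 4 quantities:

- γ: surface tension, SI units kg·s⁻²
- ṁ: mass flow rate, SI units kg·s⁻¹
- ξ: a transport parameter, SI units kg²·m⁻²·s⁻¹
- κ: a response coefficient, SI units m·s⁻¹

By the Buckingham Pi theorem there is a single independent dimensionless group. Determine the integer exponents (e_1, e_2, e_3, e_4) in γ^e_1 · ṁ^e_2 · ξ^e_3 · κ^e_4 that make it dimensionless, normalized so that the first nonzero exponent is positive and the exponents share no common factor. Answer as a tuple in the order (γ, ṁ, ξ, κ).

(1, 1, -1, -2)

M: e_1·(1) + e_2·(1) + e_3·(2) + e_4·(0) = 0
L: e_1·(0) + e_2·(0) + e_3·(-2) + e_4·(1) = 0
T: e_1·(-2) + e_2·(-1) + e_3·(-1) + e_4·(-1) = 0
Solving this homogeneous linear system for the smallest-integer solution (first nonzero entry positive) gives (1, 1, -1, -2).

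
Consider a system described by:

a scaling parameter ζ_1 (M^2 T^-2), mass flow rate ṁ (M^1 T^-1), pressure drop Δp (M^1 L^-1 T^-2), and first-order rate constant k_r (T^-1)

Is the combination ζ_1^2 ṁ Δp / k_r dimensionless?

Sum the exponent of each base dimension across the product:
  M: 2·[ζ_1]_M + [ṁ]_M + [Δp]_M − [k_r]_M = 2·(2) + (1) + (1) − (0) = 6
  L: 2·[ζ_1]_L + [ṁ]_L + [Δp]_L − [k_r]_L = 2·(0) + (0) + (-1) − (0) = -1
  T: 2·[ζ_1]_T + [ṁ]_T + [Δp]_T − [k_r]_T = 2·(-2) + (-1) + (-2) − (-1) = -6
Net dimensions [M⁶ L⁻¹ T⁻⁶] ≠ [1] — not dimensionless.

no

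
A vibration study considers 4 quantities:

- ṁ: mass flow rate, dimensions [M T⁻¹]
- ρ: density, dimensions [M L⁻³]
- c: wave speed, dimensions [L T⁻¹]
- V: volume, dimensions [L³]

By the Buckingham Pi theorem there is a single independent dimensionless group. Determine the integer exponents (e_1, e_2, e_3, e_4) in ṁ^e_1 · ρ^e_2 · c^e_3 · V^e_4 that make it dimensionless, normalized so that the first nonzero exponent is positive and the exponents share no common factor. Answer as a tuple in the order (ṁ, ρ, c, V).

(3, -3, -3, -2)

M: e_1·(1) + e_2·(1) + e_3·(0) + e_4·(0) = 0
L: e_1·(0) + e_2·(-3) + e_3·(1) + e_4·(3) = 0
T: e_1·(-1) + e_2·(0) + e_3·(-1) + e_4·(0) = 0
Solving this homogeneous linear system for the smallest-integer solution (first nonzero entry positive) gives (3, -3, -3, -2).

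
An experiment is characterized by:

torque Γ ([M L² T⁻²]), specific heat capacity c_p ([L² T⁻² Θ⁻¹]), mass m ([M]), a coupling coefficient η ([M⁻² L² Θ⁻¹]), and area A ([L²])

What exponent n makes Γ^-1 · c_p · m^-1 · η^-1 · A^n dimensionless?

Balance the L exponent: (2)·n from A, plus −(2) + (2) − (0) − (2) = -2 from the rest, must sum to zero.
2n − 2 = 0, so n = 1.

1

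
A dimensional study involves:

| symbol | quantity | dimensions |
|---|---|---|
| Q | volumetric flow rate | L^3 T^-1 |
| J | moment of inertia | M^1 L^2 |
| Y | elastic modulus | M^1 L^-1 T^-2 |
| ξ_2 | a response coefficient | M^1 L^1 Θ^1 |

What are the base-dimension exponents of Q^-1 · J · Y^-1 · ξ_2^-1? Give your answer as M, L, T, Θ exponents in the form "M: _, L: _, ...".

Collect each base-dimension exponent across the product:
  M: −(0) + (1) − (1) − (1) = -1
  L: −(3) + (2) − (-1) − (1) = -1
  T: −(-1) + (0) − (-2) − (0) = 3
  Θ: −(0) + (0) − (0) − (1) = -1
So the dimensions are [M⁻¹ L⁻¹ T³ Θ⁻¹].

M: -1, L: -1, T: 3, Θ: -1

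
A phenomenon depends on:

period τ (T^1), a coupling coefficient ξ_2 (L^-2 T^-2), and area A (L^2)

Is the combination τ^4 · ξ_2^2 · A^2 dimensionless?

yes

Sum the exponent of each base dimension across the product:
  M: 4·[τ]_M + 2·[ξ_2]_M + 2·[A]_M = 4·(0) + 2·(0) + 2·(0) = 0
  L: 4·[τ]_L + 2·[ξ_2]_L + 2·[A]_L = 4·(0) + 2·(-2) + 2·(2) = 0
  T: 4·[τ]_T + 2·[ξ_2]_T + 2·[A]_T = 4·(1) + 2·(-2) + 2·(0) = 0
All base exponents vanish — dimensionless.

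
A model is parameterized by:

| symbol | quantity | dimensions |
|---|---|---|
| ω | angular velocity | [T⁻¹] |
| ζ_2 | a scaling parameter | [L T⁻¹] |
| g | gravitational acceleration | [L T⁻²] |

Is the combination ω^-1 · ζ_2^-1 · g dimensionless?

yes

Sum the exponent of each base dimension across the product:
  L: −[ω]_L − [ζ_2]_L + [g]_L = −(0) − (1) + (1) = 0
  T: −[ω]_T − [ζ_2]_T + [g]_T = −(-1) − (-1) + (-2) = 0
All base exponents vanish — dimensionless.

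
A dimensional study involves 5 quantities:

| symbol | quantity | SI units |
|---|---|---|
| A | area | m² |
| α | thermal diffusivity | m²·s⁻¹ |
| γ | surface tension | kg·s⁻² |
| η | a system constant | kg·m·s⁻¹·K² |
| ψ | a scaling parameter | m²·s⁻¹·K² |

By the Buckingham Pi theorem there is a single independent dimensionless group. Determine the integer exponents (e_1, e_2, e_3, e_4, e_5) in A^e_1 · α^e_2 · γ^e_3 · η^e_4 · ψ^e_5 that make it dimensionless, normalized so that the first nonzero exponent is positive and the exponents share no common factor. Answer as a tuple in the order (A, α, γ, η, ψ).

(3, -4, 2, -2, 2)

M: e_1·(0) + e_2·(0) + e_3·(1) + e_4·(1) + e_5·(0) = 0
L: e_1·(2) + e_2·(2) + e_3·(0) + e_4·(1) + e_5·(2) = 0
T: e_1·(0) + e_2·(-1) + e_3·(-2) + e_4·(-1) + e_5·(-1) = 0
Θ: e_1·(0) + e_2·(0) + e_3·(0) + e_4·(2) + e_5·(2) = 0
Solving this homogeneous linear system for the smallest-integer solution (first nonzero entry positive) gives (3, -4, 2, -2, 2).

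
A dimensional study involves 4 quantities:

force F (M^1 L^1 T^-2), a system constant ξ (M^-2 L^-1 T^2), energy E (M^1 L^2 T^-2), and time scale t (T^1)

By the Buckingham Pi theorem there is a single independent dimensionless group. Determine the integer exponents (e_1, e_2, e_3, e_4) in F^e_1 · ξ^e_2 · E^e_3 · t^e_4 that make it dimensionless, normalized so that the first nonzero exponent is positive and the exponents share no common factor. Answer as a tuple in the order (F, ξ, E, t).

M: e_1·(1) + e_2·(-2) + e_3·(1) + e_4·(0) = 0
L: e_1·(1) + e_2·(-1) + e_3·(2) + e_4·(0) = 0
T: e_1·(-2) + e_2·(2) + e_3·(-2) + e_4·(1) = 0
Solving this homogeneous linear system for the smallest-integer solution (first nonzero entry positive) gives (3, 1, -1, 2).

(3, 1, -1, 2)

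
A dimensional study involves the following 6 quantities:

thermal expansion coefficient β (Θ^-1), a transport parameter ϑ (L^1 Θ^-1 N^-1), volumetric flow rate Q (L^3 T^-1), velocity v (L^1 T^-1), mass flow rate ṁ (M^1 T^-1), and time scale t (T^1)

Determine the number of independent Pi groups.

1

There are 6 variables and 5 base dimensions (M, L, T, Θ, N).
The dimension matrix has rank 5.
Independent dimensionless groups: 6 − 5 = 1.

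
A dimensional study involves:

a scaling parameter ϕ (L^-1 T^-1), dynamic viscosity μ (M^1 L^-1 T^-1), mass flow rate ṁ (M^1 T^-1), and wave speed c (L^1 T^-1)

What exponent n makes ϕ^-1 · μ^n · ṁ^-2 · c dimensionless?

2

Balance the M exponent: (1)·n from μ, plus −(0) − 2·(1) + (0) = -2 from the rest, must sum to zero.
n − 2 = 0, so n = 2.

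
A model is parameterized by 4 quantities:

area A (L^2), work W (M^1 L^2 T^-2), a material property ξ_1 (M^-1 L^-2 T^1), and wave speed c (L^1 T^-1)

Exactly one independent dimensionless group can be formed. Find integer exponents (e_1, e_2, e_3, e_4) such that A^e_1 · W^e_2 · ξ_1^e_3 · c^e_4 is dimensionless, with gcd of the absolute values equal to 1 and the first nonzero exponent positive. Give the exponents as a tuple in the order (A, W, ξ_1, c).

M: e_1·(0) + e_2·(1) + e_3·(-1) + e_4·(0) = 0
L: e_1·(2) + e_2·(2) + e_3·(-2) + e_4·(1) = 0
T: e_1·(0) + e_2·(-2) + e_3·(1) + e_4·(-1) = 0
Solving this homogeneous linear system for the smallest-integer solution (first nonzero entry positive) gives (1, 2, 2, -2).

(1, 2, 2, -2)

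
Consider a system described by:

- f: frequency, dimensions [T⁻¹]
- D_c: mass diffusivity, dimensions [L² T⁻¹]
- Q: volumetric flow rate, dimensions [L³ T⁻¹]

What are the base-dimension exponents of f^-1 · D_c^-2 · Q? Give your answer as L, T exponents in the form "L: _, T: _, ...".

L: -1, T: 2

Collect each base-dimension exponent across the product:
  L: −(0) − 2·(2) + (3) = -1
  T: −(-1) − 2·(-1) + (-1) = 2
So the dimensions are [L⁻¹ T²].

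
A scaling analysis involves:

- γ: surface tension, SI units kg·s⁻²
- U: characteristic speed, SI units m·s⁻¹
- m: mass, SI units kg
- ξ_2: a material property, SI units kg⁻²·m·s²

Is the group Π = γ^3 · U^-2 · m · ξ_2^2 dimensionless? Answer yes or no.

Sum the exponent of each base dimension across the product:
  M: 3·[γ]_M − 2·[U]_M + [m]_M + 2·[ξ_2]_M = 3·(1) − 2·(0) + (1) + 2·(-2) = 0
  L: 3·[γ]_L − 2·[U]_L + [m]_L + 2·[ξ_2]_L = 3·(0) − 2·(1) + (0) + 2·(1) = 0
  T: 3·[γ]_T − 2·[U]_T + [m]_T + 2·[ξ_2]_T = 3·(-2) − 2·(-1) + (0) + 2·(2) = 0
All base exponents vanish — dimensionless.

yes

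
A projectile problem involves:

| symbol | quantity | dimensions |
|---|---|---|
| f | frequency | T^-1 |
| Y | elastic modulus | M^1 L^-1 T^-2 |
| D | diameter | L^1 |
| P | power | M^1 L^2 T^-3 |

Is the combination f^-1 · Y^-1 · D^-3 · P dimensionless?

Sum the exponent of each base dimension across the product:
  M: −[f]_M − [Y]_M − 3·[D]_M + [P]_M = −(0) − (1) − 3·(0) + (1) = 0
  L: −[f]_L − [Y]_L − 3·[D]_L + [P]_L = −(0) − (-1) − 3·(1) + (2) = 0
  T: −[f]_T − [Y]_T − 3·[D]_T + [P]_T = −(-1) − (-2) − 3·(0) + (-3) = 0
All base exponents vanish — dimensionless.

yes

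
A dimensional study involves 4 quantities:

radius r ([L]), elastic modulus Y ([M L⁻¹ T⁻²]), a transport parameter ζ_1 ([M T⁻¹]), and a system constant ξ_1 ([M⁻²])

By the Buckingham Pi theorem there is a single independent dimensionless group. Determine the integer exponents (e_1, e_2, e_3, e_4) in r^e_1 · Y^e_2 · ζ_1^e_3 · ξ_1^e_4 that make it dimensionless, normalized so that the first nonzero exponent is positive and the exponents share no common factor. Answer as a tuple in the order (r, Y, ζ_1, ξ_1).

(2, 2, -4, -1)

M: e_1·(0) + e_2·(1) + e_3·(1) + e_4·(-2) = 0
L: e_1·(1) + e_2·(-1) + e_3·(0) + e_4·(0) = 0
T: e_1·(0) + e_2·(-2) + e_3·(-1) + e_4·(0) = 0
Solving this homogeneous linear system for the smallest-integer solution (first nonzero entry positive) gives (2, 2, -4, -1).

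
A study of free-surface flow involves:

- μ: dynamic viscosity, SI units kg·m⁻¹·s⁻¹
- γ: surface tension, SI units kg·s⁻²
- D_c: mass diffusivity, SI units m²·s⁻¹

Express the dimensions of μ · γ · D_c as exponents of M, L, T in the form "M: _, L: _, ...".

Collect each base-dimension exponent across the product:
  M: (1) + (1) + (0) = 2
  L: (-1) + (0) + (2) = 1
  T: (-1) + (-2) + (-1) = -4
So the dimensions are [M² L T⁻⁴].

M: 2, L: 1, T: -4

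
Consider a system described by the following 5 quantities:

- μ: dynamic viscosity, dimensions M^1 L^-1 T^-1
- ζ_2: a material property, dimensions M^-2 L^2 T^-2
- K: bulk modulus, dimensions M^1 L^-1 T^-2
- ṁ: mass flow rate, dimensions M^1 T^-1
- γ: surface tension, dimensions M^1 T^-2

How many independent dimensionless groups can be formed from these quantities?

There are 5 variables and 3 base dimensions (M, L, T).
The dimension matrix has rank 3.
Independent dimensionless groups: 5 − 3 = 2.

2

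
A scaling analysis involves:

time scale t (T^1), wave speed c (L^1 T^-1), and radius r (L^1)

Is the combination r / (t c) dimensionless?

yes

Sum the exponent of each base dimension across the product:
  L: −[t]_L − [c]_L + [r]_L = −(0) − (1) + (1) = 0
  T: −[t]_T − [c]_T + [r]_T = −(1) − (-1) + (0) = 0
All base exponents vanish — dimensionless.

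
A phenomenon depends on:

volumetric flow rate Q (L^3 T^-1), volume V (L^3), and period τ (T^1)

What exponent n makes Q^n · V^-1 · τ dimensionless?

Balance the L exponent: (3)·n from Q, plus −(3) + (0) = -3 from the rest, must sum to zero.
3n − 3 = 0, so n = 1.

1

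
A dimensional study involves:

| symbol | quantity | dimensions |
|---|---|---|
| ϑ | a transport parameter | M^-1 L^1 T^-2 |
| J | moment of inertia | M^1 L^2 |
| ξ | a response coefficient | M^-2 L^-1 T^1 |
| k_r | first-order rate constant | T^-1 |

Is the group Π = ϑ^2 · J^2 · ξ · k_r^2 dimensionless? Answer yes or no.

no

Sum the exponent of each base dimension across the product:
  M: 2·[ϑ]_M + 2·[J]_M + [ξ]_M + 2·[k_r]_M = 2·(-1) + 2·(1) + (-2) + 2·(0) = -2
  L: 2·[ϑ]_L + 2·[J]_L + [ξ]_L + 2·[k_r]_L = 2·(1) + 2·(2) + (-1) + 2·(0) = 5
  T: 2·[ϑ]_T + 2·[J]_T + [ξ]_T + 2·[k_r]_T = 2·(-2) + 2·(0) + (1) + 2·(-1) = -5
Net dimensions [M⁻² L⁵ T⁻⁵] ≠ [1] — not dimensionless.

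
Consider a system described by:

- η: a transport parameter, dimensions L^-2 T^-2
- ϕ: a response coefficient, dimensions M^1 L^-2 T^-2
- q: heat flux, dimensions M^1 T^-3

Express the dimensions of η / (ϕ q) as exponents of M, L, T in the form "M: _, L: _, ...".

Collect each base-dimension exponent across the product:
  M: (0) − (1) − (1) = -2
  L: (-2) − (-2) − (0) = 0
  T: (-2) − (-2) − (-3) = 3
So the dimensions are [M⁻² T³].

M: -2, L: 0, T: 3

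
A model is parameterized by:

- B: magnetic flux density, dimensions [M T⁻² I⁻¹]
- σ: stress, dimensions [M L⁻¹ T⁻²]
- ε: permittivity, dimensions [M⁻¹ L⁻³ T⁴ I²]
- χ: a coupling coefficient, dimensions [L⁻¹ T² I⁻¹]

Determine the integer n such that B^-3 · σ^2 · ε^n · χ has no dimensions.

-1

Balance the M exponent: (-1)·n from ε, plus −3·(1) + 2·(1) + (0) = -1 from the rest, must sum to zero.
−n − 1 = 0, so n = -1.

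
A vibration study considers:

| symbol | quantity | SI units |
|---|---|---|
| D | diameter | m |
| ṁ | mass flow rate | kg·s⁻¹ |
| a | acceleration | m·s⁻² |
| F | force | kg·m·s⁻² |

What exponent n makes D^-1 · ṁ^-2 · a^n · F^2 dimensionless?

-1

Balance the L exponent: (1)·n from a, plus −(1) − 2·(0) + 2·(1) = 1 from the rest, must sum to zero.
n + 1 = 0, so n = -1.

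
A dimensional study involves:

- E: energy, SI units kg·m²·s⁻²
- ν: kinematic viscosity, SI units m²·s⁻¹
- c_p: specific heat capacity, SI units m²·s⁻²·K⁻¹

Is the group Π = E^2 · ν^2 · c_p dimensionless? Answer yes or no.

Sum the exponent of each base dimension across the product:
  M: 2·[E]_M + 2·[ν]_M + [c_p]_M = 2·(1) + 2·(0) + (0) = 2
  L: 2·[E]_L + 2·[ν]_L + [c_p]_L = 2·(2) + 2·(2) + (2) = 10
  T: 2·[E]_T + 2·[ν]_T + [c_p]_T = 2·(-2) + 2·(-1) + (-2) = -8
  Θ: 2·[E]_Θ + 2·[ν]_Θ + [c_p]_Θ = 2·(0) + 2·(0) + (-1) = -1
Net dimensions [M² L¹⁰ T⁻⁸ Θ⁻¹] ≠ [1] — not dimensionless.

no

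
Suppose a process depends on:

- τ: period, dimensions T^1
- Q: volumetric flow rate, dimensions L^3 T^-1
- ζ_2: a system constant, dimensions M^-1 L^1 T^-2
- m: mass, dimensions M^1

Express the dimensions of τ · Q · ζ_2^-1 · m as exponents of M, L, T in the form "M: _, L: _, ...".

Collect each base-dimension exponent across the product:
  M: (0) + (0) − (-1) + (1) = 2
  L: (0) + (3) − (1) + (0) = 2
  T: (1) + (-1) − (-2) + (0) = 2
So the dimensions are [M² L² T²].

M: 2, L: 2, T: 2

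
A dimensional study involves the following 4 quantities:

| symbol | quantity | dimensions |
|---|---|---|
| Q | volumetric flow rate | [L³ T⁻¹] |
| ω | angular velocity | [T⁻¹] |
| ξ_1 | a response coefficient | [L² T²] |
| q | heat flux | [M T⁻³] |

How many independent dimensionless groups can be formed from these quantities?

There are 4 variables and 3 base dimensions (M, L, T).
The dimension matrix has rank 3.
Independent dimensionless groups: 4 − 3 = 1.

1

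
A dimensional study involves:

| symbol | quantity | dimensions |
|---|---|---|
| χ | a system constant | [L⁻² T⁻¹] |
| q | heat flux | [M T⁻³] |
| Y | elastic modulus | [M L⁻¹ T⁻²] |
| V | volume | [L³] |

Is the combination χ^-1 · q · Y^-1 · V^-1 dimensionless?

yes

Sum the exponent of each base dimension across the product:
  M: −[χ]_M + [q]_M − [Y]_M − [V]_M = −(0) + (1) − (1) − (0) = 0
  L: −[χ]_L + [q]_L − [Y]_L − [V]_L = −(-2) + (0) − (-1) − (3) = 0
  T: −[χ]_T + [q]_T − [Y]_T − [V]_T = −(-1) + (-3) − (-2) − (0) = 0
All base exponents vanish — dimensionless.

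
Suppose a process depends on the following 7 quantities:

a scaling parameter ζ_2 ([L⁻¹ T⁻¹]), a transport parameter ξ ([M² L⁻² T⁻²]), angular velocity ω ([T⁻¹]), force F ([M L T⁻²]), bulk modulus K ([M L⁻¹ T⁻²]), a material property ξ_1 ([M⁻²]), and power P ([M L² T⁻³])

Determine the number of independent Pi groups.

4

There are 7 variables and 3 base dimensions (M, L, T).
The dimension matrix has rank 3.
Independent dimensionless groups: 7 − 3 = 4.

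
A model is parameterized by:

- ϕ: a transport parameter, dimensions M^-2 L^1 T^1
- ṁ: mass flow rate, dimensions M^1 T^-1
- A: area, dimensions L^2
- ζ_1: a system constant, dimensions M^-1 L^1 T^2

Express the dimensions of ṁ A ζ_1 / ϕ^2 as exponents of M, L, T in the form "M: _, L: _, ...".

Collect each base-dimension exponent across the product:
  M: −2·(-2) + (1) + (0) + (-1) = 4
  L: −2·(1) + (0) + (2) + (1) = 1
  T: −2·(1) + (-1) + (0) + (2) = -1
So the dimensions are [M⁴ L T⁻¹].

M: 4, L: 1, T: -1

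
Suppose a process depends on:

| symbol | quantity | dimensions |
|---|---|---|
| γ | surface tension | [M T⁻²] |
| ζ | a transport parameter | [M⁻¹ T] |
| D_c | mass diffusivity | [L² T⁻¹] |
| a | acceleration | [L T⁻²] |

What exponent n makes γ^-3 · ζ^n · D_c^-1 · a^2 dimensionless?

Balance the M exponent: (-1)·n from ζ, plus −3·(1) − (0) + 2·(0) = -3 from the rest, must sum to zero.
−n − 3 = 0, so n = -3.

-3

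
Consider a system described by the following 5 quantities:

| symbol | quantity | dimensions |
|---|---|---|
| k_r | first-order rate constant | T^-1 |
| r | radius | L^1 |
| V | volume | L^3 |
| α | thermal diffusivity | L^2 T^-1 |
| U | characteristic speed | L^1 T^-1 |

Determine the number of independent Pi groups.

There are 5 variables and 2 base dimensions (L, T).
The dimension matrix has rank 2.
Independent dimensionless groups: 5 − 2 = 3.

3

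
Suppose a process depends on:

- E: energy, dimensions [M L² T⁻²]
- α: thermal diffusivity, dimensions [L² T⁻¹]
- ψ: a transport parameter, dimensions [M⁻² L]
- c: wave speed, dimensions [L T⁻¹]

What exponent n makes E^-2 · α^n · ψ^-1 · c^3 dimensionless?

1

Balance the L exponent: (2)·n from α, plus −2·(2) − (1) + 3·(1) = -2 from the rest, must sum to zero.
2n − 2 = 0, so n = 1.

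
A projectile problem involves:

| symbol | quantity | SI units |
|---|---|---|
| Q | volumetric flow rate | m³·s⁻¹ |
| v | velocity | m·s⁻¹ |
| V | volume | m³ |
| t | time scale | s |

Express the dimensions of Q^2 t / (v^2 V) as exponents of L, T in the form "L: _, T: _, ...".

L: 1, T: 1

Collect each base-dimension exponent across the product:
  L: 2·(3) − 2·(1) − (3) + (0) = 1
  T: 2·(-1) − 2·(-1) − (0) + (1) = 1
So the dimensions are [L T].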